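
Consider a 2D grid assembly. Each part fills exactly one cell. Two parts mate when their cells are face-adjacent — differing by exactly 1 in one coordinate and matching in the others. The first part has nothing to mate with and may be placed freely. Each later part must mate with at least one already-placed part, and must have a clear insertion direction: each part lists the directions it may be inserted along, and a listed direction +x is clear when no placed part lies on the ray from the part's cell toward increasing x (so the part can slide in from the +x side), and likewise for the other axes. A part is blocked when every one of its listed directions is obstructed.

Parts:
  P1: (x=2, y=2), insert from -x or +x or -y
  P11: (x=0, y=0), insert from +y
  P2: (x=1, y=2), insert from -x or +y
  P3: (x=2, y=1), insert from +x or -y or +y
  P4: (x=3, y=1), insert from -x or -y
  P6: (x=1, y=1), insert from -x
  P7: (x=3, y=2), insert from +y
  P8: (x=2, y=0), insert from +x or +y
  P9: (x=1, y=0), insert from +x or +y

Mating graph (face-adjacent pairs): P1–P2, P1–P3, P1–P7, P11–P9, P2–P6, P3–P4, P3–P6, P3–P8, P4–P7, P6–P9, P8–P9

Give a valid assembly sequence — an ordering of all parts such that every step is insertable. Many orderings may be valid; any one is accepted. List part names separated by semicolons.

P11; P9; P6; P3; P1; P2; P8; P7; P4

1. P11@(0, 0) [+y clear] — {P11}
2. P9@(1, 0) [+x clear] — {P11, P9}
3. P6@(1, 1) [-x clear] — {P11, P6, P9}
4. P3@(2, 1) [+x clear] — {P11, P3, P6, P9}
5. P1@(2, 2) [-x clear] — {P1, P11, P3, P6, P9}
6. P2@(1, 2) [-x clear] — {P1, P11, P2, P3, P6, P9}
7. P8@(2, 0) [+x clear] — {P1, P11, P2, P3, P6, P8, P9}
8. P7@(3, 2) [+y clear] — {P1, P11, P2, P3, P6, P7, P8, P9}
9. P4@(3, 1) [-y clear] — {P1, P11, P2, P3, P4, P6, P7, P8, P9}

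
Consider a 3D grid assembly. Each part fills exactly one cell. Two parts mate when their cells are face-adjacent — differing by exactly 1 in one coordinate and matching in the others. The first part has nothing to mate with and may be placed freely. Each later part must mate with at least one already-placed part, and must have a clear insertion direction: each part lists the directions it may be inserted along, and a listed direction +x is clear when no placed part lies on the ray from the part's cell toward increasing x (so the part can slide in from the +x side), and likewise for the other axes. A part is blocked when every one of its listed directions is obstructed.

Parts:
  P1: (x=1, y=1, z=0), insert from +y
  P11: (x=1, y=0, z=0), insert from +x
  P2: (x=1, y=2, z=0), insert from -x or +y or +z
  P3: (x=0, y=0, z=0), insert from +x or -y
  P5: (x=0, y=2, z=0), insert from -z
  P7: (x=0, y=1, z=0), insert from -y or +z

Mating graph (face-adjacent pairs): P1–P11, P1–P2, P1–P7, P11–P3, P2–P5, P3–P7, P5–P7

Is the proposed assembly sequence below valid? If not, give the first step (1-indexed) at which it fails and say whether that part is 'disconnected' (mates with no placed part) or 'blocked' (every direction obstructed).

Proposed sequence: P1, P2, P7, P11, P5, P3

1. P1@(1, 1, 0) [+y clear] — {P1}
2. P2@(1, 2, 0) [-x clear] — {P1, P2}
3. P7@(0, 1, 0) [-y clear] — {P1, P2, P7}
4. P11@(1, 0, 0) [+x clear] — {P1, P11, P2, P7}
5. P5@(0, 2, 0) [-z clear] — {P1, P11, P2, P5, P7}
6. P3@(0, 0, 0) [-y clear] — {P1, P11, P2, P3, P5, P7}

Valid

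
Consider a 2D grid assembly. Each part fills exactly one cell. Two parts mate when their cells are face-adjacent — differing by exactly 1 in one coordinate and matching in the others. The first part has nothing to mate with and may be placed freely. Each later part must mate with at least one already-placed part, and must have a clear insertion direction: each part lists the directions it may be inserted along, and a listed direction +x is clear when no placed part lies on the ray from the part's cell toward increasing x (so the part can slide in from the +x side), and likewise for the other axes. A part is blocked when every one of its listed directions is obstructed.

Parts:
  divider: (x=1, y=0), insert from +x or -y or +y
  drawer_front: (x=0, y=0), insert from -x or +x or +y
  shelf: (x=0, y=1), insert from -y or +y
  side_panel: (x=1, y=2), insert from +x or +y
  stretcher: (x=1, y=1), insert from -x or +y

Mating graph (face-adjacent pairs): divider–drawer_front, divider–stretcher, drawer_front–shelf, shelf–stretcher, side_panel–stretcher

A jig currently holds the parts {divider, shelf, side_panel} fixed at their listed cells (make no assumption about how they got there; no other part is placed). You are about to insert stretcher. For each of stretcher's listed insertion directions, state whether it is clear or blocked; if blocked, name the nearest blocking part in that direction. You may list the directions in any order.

-x: nearest on ray is shelf@(0, 1) ⇒ blocked
+y: nearest on ray is side_panel@(1, 2) ⇒ blocked

+y: blocked by side_panel; -x: blocked by shelf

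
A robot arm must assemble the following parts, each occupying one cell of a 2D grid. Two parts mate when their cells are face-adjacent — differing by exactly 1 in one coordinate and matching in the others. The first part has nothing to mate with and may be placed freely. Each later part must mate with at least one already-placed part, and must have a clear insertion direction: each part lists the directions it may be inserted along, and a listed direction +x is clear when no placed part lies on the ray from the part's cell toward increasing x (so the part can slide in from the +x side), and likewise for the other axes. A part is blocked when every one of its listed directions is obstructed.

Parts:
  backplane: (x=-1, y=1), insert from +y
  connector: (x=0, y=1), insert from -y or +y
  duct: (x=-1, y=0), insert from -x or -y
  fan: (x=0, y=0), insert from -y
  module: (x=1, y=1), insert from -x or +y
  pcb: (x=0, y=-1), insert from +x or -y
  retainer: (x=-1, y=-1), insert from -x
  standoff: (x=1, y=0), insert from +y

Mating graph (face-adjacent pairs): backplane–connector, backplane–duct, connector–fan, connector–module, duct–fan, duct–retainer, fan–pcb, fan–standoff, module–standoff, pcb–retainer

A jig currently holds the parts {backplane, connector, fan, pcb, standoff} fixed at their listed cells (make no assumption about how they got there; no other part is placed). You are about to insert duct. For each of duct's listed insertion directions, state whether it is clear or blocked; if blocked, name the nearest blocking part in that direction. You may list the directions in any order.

-x: clear; -y: clear

-x: ray from duct(-1, 0) has no placed part ⇒ clear
-y: ray from duct(-1, 0) has no placed part ⇒ clear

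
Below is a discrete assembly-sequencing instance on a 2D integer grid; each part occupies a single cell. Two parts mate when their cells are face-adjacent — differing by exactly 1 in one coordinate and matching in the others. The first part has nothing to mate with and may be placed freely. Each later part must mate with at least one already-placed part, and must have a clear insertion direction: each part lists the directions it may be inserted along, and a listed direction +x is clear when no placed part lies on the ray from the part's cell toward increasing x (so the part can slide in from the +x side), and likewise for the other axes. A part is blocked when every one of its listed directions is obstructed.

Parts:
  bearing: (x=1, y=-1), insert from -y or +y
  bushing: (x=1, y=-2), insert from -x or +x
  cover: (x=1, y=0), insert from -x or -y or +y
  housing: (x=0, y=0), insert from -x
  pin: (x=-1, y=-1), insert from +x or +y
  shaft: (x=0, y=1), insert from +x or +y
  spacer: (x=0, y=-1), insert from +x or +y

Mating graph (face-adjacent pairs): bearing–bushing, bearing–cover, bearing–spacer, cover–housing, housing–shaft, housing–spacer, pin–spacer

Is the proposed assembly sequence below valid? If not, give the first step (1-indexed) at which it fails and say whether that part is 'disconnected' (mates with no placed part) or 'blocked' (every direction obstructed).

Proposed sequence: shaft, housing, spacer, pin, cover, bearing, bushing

Valid

1. shaft@(0, 1) [+x clear] — {shaft}
2. housing@(0, 0) [-x clear] — {housing, shaft}
3. spacer@(0, -1) [+x clear] — {housing, shaft, spacer}
4. pin@(-1, -1) [+y clear] — {housing, pin, shaft, spacer}
5. cover@(1, 0) [-y clear] — {cover, housing, pin, shaft, spacer}
6. bearing@(1, -1) [-y clear] — {bearing, cover, housing, pin, shaft, spacer}
7. bushing@(1, -2) [-x clear] — {bearing, bushing, cover, housing, pin, shaft, spacer}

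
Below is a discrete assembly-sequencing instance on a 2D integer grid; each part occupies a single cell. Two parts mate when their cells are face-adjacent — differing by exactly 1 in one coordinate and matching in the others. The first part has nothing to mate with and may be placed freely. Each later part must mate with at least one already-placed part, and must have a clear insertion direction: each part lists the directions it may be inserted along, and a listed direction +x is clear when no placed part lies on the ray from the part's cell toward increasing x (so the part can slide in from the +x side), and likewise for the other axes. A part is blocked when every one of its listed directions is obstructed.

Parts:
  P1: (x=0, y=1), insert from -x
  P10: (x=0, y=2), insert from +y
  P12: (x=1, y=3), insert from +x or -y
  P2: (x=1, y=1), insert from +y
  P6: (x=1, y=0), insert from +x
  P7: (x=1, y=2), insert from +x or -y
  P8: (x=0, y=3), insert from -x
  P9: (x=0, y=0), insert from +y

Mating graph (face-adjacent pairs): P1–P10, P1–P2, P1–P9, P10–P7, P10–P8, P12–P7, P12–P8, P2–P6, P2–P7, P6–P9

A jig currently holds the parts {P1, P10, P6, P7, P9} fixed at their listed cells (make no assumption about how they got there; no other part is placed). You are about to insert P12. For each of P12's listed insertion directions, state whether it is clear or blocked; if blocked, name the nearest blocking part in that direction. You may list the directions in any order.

+x: clear; -y: blocked by P7

+x: ray from P12(1, 3) has no placed part ⇒ clear
-y: nearest on ray is P7@(1, 2) ⇒ blocked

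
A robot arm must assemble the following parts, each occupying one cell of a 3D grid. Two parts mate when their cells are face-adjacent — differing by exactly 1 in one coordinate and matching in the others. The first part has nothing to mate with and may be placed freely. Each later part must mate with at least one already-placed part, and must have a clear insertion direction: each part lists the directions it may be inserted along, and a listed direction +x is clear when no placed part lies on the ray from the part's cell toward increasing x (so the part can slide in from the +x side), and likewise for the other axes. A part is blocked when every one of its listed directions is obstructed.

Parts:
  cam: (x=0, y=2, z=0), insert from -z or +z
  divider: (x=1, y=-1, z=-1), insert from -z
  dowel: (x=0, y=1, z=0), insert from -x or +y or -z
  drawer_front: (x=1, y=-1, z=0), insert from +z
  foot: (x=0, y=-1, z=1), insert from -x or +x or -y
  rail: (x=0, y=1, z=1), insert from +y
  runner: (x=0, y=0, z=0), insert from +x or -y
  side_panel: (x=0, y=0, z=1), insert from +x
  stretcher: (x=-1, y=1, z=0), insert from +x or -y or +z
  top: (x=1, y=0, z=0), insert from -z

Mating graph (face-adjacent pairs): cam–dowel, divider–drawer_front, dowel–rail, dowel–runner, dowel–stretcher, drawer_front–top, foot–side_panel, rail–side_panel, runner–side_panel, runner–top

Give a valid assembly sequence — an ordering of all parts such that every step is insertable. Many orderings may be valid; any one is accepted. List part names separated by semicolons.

1. dowel@(0, 1, 0) [-x clear] — {dowel}
2. rail@(0, 1, 1) [+y clear] — {dowel, rail}
3. stretcher@(-1, 1, 0) [-y clear] — {dowel, rail, stretcher}
4. cam@(0, 2, 0) [-z clear] — {cam, dowel, rail, stretcher}
5. runner@(0, 0, 0) [+x clear] — {cam, dowel, rail, runner, stretcher}
6. top@(1, 0, 0) [-z clear] — {cam, dowel, rail, runner, stretcher, top}
7. drawer_front@(1, -1, 0) [+z clear] — {cam, dowel, drawer_front, rail, runner, stretcher, top}
8. divider@(1, -1, -1) [-z clear] — {cam, divider, dowel, drawer_front, rail, runner, stretcher, top}
9. side_panel@(0, 0, 1) [+x clear] — {cam, divider, dowel, drawer_front, rail, runner, side_panel, stretcher, top}
10. foot@(0, -1, 1) [-x clear] — {cam, divider, dowel, drawer_front, foot, rail, runner, side_panel, stretcher, top}

dowel; rail; stretcher; cam; runner; top; drawer_front; divider; side_panel; foot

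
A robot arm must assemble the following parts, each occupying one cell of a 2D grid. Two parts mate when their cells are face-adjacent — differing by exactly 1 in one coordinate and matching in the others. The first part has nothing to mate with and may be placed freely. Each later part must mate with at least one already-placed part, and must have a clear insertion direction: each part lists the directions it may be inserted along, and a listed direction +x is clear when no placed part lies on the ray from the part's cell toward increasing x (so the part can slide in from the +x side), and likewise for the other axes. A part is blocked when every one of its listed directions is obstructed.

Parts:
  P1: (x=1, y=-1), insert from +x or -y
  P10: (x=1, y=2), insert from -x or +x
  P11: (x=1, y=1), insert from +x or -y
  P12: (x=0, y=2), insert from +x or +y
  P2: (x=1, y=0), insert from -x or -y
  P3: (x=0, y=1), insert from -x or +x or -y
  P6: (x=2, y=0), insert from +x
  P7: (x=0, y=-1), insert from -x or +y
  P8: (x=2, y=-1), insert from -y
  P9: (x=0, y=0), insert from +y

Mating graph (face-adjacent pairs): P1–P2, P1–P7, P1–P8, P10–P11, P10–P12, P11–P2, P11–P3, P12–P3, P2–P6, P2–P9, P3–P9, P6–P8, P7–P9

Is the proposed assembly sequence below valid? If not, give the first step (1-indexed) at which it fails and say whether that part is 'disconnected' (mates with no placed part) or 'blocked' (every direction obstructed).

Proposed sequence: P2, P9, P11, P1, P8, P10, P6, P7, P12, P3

Valid

1. P2@(1, 0) [-x clear] — {P2}
2. P9@(0, 0) [+y clear] — {P2, P9}
3. P11@(1, 1) [+x clear] — {P11, P2, P9}
4. P1@(1, -1) [+x clear] — {P1, P11, P2, P9}
5. P8@(2, -1) [-y clear] — {P1, P11, P2, P8, P9}
6. P10@(1, 2) [-x clear] — {P1, P10, P11, P2, P8, P9}
7. P6@(2, 0) [+x clear] — {P1, P10, P11, P2, P6, P8, P9}
8. P7@(0, -1) [-x clear] — {P1, P10, P11, P2, P6, P7, P8, P9}
9. P12@(0, 2) [+y clear] — {P1, P10, P11, P12, P2, P6, P7, P8, P9}
10. P3@(0, 1) [-x clear] — {P1, P10, P11, P12, P2, P3, P6, P7, P8, P9}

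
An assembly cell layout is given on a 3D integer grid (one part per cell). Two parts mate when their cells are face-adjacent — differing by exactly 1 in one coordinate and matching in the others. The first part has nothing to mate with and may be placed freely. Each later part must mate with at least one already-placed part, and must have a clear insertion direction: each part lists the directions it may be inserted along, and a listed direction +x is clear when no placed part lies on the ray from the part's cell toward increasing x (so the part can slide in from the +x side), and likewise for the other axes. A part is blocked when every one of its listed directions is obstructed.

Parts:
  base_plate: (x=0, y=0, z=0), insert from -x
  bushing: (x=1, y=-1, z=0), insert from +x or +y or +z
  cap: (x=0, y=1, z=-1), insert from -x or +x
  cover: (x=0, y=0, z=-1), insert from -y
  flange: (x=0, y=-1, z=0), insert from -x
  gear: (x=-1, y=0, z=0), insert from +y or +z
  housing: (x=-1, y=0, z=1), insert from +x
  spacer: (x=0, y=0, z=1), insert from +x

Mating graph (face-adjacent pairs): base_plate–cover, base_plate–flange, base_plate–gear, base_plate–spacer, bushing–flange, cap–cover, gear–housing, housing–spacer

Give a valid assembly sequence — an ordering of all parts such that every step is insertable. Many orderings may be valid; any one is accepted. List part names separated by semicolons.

housing; spacer; base_plate; cover; flange; bushing; gear; cap

1. housing@(-1, 0, 1) [+x clear] — {housing}
2. spacer@(0, 0, 1) [+x clear] — {housing, spacer}
3. base_plate@(0, 0, 0) [-x clear] — {base_plate, housing, spacer}
4. cover@(0, 0, -1) [-y clear] — {base_plate, cover, housing, spacer}
5. flange@(0, -1, 0) [-x clear] — {base_plate, cover, flange, housing, spacer}
6. bushing@(1, -1, 0) [+x clear] — {base_plate, bushing, cover, flange, housing, spacer}
7. gear@(-1, 0, 0) [+y clear] — {base_plate, bushing, cover, flange, gear, housing, spacer}
8. cap@(0, 1, -1) [-x clear] — {base_plate, bushing, cap, cover, flange, gear, housing, spacer}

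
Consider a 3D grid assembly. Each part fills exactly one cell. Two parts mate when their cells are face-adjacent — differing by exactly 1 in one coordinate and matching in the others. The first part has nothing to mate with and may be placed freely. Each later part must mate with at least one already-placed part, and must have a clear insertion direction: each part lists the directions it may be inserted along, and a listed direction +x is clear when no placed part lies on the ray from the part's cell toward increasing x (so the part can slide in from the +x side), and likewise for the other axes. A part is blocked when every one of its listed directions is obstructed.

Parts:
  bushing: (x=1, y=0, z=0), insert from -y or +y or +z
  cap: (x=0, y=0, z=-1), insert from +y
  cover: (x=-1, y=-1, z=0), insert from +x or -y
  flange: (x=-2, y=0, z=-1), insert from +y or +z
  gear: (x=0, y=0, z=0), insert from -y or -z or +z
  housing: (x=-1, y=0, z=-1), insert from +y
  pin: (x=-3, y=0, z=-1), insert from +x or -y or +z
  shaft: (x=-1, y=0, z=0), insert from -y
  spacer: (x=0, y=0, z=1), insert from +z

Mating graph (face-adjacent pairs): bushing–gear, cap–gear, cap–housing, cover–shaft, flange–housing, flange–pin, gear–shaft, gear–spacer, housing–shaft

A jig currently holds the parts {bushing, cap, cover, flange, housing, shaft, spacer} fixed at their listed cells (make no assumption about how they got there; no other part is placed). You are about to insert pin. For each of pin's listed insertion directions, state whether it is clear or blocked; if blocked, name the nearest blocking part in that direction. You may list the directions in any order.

+x: nearest on ray is flange@(-2, 0, -1) ⇒ blocked
-y: ray from pin(-3, 0, -1) has no placed part ⇒ clear
+z: ray from pin(-3, 0, -1) has no placed part ⇒ clear

+x: blocked by flange; +z: clear; -y: clear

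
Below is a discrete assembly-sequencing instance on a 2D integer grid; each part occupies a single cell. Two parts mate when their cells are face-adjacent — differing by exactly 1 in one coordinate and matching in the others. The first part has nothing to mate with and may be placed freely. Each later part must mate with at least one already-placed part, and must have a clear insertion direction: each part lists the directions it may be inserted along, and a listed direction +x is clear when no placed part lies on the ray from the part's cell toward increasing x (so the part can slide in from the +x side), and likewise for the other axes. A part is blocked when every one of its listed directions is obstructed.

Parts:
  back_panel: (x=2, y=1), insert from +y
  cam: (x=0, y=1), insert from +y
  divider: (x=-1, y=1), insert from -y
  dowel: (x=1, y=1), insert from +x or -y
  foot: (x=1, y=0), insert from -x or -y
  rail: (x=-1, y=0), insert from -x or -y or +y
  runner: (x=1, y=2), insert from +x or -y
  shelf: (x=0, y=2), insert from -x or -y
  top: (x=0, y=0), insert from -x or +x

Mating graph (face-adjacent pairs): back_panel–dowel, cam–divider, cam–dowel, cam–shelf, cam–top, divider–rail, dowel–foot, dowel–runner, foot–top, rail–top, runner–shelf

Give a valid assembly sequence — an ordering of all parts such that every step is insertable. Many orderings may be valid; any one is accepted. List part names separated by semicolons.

1. runner@(1, 2) [+x clear] — {runner}
2. dowel@(1, 1) [+x clear] — {dowel, runner}
3. cam@(0, 1) [+y clear] — {cam, dowel, runner}
4. divider@(-1, 1) [-y clear] — {cam, divider, dowel, runner}
5. rail@(-1, 0) [-x clear] — {cam, divider, dowel, rail, runner}
6. shelf@(0, 2) [-x clear] — {cam, divider, dowel, rail, runner, shelf}
7. top@(0, 0) [+x clear] — {cam, divider, dowel, rail, runner, shelf, top}
8. back_panel@(2, 1) [+y clear] — {back_panel, cam, divider, dowel, rail, runner, shelf, top}
9. foot@(1, 0) [-y clear] — {back_panel, cam, divider, dowel, foot, rail, runner, shelf, top}

runner; dowel; cam; divider; rail; shelf; top; back_panel; foot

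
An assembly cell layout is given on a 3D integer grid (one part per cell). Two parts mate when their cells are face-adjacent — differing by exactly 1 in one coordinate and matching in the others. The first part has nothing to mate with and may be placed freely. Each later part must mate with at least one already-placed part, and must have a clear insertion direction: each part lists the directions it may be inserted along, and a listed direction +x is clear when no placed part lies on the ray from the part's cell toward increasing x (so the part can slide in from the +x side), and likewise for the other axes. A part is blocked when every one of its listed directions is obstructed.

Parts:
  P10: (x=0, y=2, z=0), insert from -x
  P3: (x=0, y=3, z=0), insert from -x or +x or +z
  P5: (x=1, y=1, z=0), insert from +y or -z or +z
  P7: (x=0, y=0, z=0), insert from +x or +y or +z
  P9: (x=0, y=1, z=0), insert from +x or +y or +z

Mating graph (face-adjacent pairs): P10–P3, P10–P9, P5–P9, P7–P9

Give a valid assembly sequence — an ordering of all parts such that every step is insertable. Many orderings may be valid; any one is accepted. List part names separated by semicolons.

P7; P9; P5; P10; P3

1. P7@(0, 0, 0) [+x clear] — {P7}
2. P9@(0, 1, 0) [+x clear] — {P7, P9}
3. P5@(1, 1, 0) [+y clear] — {P5, P7, P9}
4. P10@(0, 2, 0) [-x clear] — {P10, P5, P7, P9}
5. P3@(0, 3, 0) [-x clear] — {P10, P3, P5, P7, P9}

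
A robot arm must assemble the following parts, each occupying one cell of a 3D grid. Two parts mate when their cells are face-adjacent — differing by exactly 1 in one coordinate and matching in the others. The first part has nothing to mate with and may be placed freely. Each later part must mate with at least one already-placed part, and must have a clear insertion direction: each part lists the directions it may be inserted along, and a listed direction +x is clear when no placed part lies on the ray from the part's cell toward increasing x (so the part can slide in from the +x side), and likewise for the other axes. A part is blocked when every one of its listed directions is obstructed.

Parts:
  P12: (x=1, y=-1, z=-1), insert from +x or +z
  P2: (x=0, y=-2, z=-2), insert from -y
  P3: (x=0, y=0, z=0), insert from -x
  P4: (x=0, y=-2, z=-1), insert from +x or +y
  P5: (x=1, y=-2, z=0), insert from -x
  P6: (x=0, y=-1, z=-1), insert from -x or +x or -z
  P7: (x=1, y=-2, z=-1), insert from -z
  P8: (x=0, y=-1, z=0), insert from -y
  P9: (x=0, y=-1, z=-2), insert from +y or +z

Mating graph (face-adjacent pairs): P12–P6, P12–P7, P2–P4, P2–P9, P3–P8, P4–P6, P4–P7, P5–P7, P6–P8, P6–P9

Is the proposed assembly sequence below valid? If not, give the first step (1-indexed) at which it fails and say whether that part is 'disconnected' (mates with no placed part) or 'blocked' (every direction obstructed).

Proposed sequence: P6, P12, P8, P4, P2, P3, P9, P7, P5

Valid

1. P6@(0, -1, -1) [-x clear] — {P6}
2. P12@(1, -1, -1) [+x clear] — {P12, P6}
3. P8@(0, -1, 0) [-y clear] — {P12, P6, P8}
4. P4@(0, -2, -1) [+x clear] — {P12, P4, P6, P8}
5. P2@(0, -2, -2) [-y clear] — {P12, P2, P4, P6, P8}
6. P3@(0, 0, 0) [-x clear] — {P12, P2, P3, P4, P6, P8}
7. P9@(0, -1, -2) [+y clear] — {P12, P2, P3, P4, P6, P8, P9}
8. P7@(1, -2, -1) [-z clear] — {P12, P2, P3, P4, P6, P7, P8, P9}
9. P5@(1, -2, 0) [-x clear] — {P12, P2, P3, P4, P5, P6, P7, P8, P9}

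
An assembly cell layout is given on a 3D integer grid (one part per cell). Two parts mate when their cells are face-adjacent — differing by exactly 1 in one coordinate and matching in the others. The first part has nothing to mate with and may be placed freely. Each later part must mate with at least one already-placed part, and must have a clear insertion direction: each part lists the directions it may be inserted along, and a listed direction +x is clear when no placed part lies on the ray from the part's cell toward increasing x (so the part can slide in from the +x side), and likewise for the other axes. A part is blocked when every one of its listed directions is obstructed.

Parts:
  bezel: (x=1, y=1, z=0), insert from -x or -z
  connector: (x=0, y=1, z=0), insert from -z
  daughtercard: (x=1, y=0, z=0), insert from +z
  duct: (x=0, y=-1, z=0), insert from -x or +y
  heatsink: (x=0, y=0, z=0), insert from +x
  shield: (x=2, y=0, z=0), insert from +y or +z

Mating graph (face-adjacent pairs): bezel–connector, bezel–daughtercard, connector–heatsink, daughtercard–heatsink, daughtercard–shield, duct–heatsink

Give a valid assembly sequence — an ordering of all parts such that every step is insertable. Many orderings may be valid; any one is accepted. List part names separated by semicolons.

1. bezel@(1, 1, 0) [-x clear] — {bezel}
2. connector@(0, 1, 0) [-z clear] — {bezel, connector}
3. heatsink@(0, 0, 0) [+x clear] — {bezel, connector, heatsink}
4. daughtercard@(1, 0, 0) [+z clear] — {bezel, connector, daughtercard, heatsink}
5. shield@(2, 0, 0) [+y clear] — {bezel, connector, daughtercard, heatsink, shield}
6. duct@(0, -1, 0) [-x clear] — {bezel, connector, daughtercard, duct, heatsink, shield}

bezel; connector; heatsink; daughtercard; shield; duct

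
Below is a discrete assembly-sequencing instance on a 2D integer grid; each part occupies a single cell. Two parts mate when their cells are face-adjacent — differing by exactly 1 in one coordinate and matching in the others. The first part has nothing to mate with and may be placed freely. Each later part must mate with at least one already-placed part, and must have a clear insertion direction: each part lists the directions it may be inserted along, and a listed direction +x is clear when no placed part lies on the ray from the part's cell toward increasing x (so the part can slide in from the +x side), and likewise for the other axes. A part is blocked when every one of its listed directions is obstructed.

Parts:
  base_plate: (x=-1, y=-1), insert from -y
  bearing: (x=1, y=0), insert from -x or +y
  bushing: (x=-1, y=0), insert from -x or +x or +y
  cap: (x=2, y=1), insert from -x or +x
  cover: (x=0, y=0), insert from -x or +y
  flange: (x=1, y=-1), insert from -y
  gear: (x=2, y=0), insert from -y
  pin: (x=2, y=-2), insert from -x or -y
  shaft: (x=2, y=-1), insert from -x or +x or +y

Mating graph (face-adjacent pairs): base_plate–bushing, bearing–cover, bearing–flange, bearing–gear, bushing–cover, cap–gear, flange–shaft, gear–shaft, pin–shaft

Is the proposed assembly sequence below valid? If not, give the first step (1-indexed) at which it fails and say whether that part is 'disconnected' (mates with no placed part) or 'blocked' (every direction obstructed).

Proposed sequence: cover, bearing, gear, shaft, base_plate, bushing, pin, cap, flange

Invalid at step 5 (disconnected)

1. cover@(0, 0) [-x clear] — {cover}
2. bearing@(1, 0) [+y clear] — {bearing, cover}
3. gear@(2, 0) [-y clear] — {bearing, cover, gear}
4. shaft@(2, -1) [-x clear] — {bearing, cover, gear, shaft}
5. base_plate@(-1, -1) — no placed neighbour ⇒ disconnected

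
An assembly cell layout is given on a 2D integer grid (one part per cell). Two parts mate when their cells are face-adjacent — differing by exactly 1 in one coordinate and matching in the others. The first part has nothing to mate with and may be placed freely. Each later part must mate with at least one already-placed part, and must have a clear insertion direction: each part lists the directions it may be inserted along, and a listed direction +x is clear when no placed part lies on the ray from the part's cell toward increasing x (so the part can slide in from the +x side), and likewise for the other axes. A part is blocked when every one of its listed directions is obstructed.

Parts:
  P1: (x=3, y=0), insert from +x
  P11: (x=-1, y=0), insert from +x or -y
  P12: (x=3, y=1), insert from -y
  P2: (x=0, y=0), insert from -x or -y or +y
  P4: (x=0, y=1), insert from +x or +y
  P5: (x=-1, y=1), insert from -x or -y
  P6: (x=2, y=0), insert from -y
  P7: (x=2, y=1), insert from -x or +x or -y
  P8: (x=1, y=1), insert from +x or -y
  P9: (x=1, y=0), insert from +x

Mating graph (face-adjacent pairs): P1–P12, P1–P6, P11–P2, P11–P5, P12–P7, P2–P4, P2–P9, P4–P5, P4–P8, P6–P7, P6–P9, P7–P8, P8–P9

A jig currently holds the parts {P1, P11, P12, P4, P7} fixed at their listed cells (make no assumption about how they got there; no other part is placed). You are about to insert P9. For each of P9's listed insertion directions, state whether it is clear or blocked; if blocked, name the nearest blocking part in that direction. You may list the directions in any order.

+x: blocked by P1

+x: nearest on ray is P1@(3, 0) ⇒ blocked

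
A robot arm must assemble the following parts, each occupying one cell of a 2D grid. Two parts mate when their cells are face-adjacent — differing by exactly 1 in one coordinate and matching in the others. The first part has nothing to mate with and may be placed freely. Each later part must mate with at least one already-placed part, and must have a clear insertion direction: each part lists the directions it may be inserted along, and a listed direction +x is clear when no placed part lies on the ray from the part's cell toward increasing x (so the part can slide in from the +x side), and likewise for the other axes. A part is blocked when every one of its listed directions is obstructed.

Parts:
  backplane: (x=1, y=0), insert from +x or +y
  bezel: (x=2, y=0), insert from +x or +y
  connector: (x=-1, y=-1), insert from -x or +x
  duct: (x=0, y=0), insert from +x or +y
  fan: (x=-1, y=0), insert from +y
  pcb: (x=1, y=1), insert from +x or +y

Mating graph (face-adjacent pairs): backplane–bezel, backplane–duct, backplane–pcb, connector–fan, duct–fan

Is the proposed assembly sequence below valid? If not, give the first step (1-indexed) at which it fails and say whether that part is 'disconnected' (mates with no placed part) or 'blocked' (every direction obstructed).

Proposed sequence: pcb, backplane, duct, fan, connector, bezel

Valid

1. pcb@(1, 1) [+x clear] — {pcb}
2. backplane@(1, 0) [+x clear] — {backplane, pcb}
3. duct@(0, 0) [+y clear] — {backplane, duct, pcb}
4. fan@(-1, 0) [+y clear] — {backplane, duct, fan, pcb}
5. connector@(-1, -1) [-x clear] — {backplane, connector, duct, fan, pcb}
6. bezel@(2, 0) [+x clear] — {backplane, bezel, connector, duct, fan, pcb}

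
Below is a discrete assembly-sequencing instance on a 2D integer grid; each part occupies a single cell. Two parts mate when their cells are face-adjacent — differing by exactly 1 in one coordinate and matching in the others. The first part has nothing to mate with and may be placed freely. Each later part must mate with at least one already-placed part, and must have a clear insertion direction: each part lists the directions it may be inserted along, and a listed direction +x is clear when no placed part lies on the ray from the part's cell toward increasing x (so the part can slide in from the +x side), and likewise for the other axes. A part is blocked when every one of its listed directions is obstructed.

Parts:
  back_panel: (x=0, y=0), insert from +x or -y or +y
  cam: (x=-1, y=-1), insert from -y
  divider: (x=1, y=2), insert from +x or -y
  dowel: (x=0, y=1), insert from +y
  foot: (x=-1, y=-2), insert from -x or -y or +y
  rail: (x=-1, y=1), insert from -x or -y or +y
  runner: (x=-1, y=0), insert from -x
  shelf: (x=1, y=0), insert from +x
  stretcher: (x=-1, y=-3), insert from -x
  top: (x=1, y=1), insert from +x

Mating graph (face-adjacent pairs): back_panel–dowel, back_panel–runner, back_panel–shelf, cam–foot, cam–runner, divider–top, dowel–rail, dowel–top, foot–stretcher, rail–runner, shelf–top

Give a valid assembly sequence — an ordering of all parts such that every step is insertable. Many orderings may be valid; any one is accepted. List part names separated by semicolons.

1. cam@(-1, -1) [-y clear] — {cam}
2. foot@(-1, -2) [-x clear] — {cam, foot}
3. stretcher@(-1, -3) [-x clear] — {cam, foot, stretcher}
4. runner@(-1, 0) [-x clear] — {cam, foot, runner, stretcher}
5. back_panel@(0, 0) [+x clear] — {back_panel, cam, foot, runner, stretcher}
6. shelf@(1, 0) [+x clear] — {back_panel, cam, foot, runner, shelf, stretcher}
7. top@(1, 1) [+x clear] — {back_panel, cam, foot, runner, shelf, stretcher, top}
8. divider@(1, 2) [+x clear] — {back_panel, cam, divider, foot, runner, shelf, stretcher, top}
9. rail@(-1, 1) [-x clear] — {back_panel, cam, divider, foot, rail, runner, shelf, stretcher, top}
10. dowel@(0, 1) [+y clear] — {back_panel, cam, divider, dowel, foot, rail, runner, shelf, stretcher, top}

cam; foot; stretcher; runner; back_panel; shelf; top; divider; rail; dowel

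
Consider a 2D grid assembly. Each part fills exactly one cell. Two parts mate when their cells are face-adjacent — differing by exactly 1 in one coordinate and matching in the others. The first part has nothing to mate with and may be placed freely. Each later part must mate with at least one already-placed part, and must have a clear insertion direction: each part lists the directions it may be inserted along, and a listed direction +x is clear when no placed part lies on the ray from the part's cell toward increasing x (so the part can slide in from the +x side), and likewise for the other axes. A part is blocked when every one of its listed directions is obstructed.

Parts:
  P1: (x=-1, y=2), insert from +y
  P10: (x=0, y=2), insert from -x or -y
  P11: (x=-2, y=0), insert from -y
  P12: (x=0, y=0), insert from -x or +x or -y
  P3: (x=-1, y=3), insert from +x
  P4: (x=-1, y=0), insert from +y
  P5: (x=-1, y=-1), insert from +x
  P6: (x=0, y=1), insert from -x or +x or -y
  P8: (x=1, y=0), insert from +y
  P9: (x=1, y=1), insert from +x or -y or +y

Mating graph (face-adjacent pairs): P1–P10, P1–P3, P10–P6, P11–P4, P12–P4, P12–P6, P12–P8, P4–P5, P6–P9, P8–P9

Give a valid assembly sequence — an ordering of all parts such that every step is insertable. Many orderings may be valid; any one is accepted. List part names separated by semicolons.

P12; P4; P11; P8; P9; P5; P6; P10; P1; P3

1. P12@(0, 0) [-x clear] — {P12}
2. P4@(-1, 0) [+y clear] — {P12, P4}
3. P11@(-2, 0) [-y clear] — {P11, P12, P4}
4. P8@(1, 0) [+y clear] — {P11, P12, P4, P8}
5. P9@(1, 1) [+x clear] — {P11, P12, P4, P8, P9}
6. P5@(-1, -1) [+x clear] — {P11, P12, P4, P5, P8, P9}
7. P6@(0, 1) [-x clear] — {P11, P12, P4, P5, P6, P8, P9}
8. P10@(0, 2) [-x clear] — {P10, P11, P12, P4, P5, P6, P8, P9}
9. P1@(-1, 2) [+y clear] — {P1, P10, P11, P12, P4, P5, P6, P8, P9}
10. P3@(-1, 3) [+x clear] — {P1, P10, P11, P12, P3, P4, P5, P6, P8, P9}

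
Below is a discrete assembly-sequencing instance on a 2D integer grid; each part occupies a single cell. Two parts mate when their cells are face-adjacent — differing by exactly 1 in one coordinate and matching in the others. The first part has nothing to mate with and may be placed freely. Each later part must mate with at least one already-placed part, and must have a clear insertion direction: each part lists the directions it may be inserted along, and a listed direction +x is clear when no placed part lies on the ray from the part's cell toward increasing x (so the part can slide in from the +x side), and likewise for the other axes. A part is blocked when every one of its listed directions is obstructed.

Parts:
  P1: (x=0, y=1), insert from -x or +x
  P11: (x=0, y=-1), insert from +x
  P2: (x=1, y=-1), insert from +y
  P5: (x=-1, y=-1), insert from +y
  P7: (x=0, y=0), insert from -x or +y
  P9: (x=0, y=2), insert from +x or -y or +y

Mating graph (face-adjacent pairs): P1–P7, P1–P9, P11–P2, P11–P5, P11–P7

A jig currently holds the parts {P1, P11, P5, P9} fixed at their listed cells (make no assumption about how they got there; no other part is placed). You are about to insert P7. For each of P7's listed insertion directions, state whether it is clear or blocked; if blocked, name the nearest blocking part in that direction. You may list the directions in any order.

+y: blocked by P1; -x: clear

-x: ray from P7(0, 0) has no placed part ⇒ clear
+y: nearest on ray is P1@(0, 1) ⇒ blocked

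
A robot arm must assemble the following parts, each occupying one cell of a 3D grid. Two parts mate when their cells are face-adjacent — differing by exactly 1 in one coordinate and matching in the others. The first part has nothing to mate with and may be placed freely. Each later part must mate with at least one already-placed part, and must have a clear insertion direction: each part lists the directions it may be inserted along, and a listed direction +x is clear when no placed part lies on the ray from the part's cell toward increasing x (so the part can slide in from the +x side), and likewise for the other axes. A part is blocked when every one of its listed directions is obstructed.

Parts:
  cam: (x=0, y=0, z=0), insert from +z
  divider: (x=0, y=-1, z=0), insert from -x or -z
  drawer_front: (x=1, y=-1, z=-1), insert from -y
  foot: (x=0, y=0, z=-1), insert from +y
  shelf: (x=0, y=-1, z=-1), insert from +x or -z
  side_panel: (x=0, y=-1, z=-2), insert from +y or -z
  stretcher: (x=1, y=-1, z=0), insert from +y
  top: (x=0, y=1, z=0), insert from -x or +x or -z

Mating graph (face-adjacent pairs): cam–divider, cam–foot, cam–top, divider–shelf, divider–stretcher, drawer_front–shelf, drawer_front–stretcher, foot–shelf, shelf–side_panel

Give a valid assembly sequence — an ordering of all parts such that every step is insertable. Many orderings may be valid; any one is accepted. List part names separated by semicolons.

1. divider@(0, -1, 0) [-x clear] — {divider}
2. shelf@(0, -1, -1) [+x clear] — {divider, shelf}
3. cam@(0, 0, 0) [+z clear] — {cam, divider, shelf}
4. top@(0, 1, 0) [-x clear] — {cam, divider, shelf, top}
5. side_panel@(0, -1, -2) [+y clear] — {cam, divider, shelf, side_panel, top}
6. foot@(0, 0, -1) [+y clear] — {cam, divider, foot, shelf, side_panel, top}
7. stretcher@(1, -1, 0) [+y clear] — {cam, divider, foot, shelf, side_panel, stretcher, top}
8. drawer_front@(1, -1, -1) [-y clear] — {cam, divider, drawer_front, foot, shelf, side_panel, stretcher, top}

divider; shelf; cam; top; side_panel; foot; stretcher; drawer_front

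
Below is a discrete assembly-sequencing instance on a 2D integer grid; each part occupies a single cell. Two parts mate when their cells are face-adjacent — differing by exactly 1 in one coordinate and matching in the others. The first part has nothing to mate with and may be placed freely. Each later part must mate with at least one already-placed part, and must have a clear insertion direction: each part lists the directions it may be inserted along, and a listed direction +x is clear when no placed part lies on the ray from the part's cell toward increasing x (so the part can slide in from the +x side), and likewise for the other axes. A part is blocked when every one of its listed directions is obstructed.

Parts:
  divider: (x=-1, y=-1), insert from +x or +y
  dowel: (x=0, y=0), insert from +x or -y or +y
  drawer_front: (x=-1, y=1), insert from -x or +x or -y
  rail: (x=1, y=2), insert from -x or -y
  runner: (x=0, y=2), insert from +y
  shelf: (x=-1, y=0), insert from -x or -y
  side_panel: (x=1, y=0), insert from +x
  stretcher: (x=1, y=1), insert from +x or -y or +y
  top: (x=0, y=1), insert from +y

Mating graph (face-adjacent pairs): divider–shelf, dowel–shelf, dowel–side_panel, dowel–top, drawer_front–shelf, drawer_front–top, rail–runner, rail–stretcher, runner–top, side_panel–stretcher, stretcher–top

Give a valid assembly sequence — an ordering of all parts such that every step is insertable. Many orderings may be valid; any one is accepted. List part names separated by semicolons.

1. drawer_front@(-1, 1) [-x clear] — {drawer_front}
2. shelf@(-1, 0) [-x clear] — {drawer_front, shelf}
3. divider@(-1, -1) [+x clear] — {divider, drawer_front, shelf}
4. dowel@(0, 0) [+x clear] — {divider, dowel, drawer_front, shelf}
5. top@(0, 1) [+y clear] — {divider, dowel, drawer_front, shelf, top}
6. runner@(0, 2) [+y clear] — {divider, dowel, drawer_front, runner, shelf, top}
7. rail@(1, 2) [-y clear] — {divider, dowel, drawer_front, rail, runner, shelf, top}
8. stretcher@(1, 1) [+x clear] — {divider, dowel, drawer_front, rail, runner, shelf, stretcher, top}
9. side_panel@(1, 0) [+x clear] — {divider, dowel, drawer_front, rail, runner, shelf, side_panel, stretcher, top}

drawer_front; shelf; divider; dowel; top; runner; rail; stretcher; side_panel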